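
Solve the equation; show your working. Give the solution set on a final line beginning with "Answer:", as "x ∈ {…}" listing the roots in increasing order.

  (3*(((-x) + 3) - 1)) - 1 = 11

Step 1. [(3*(((-x) + 3) - 1)) - 1 = 11] -1 is outermost — add 1 both sides ⇒ sub: 3*(((-x) + 3) - 1) = 12.
Step 2. [3*(((-x) + 3) - 1) = 12] divide by the outer 3. So div: ((-x) + 3) - 1 = 4.
Step 3. [((-x) + 3) - 1 = 4] 1 comes off first (add 1) ⇒ sub: (-x) + 3 = 5.
Step 4. [(-x) + 3 = 5] peel the +3: subtract 3 from each side. So sub: -x = 2.
Step 5. [-x = 2] LHS negated; negate both sides. So neg: x = -2.

Answer: x ∈ {-2}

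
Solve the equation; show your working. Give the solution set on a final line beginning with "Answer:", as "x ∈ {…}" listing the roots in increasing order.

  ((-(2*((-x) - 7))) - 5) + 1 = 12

Step 1. [((-(2*((-x) - 7))) - 5) + 1 = 12] subtract 1: x sits inside (… + 1) ⇒ sub: (-(2*((-x) - 7))) - 5 = 11.
Step 2. [(-(2*((-x) - 7))) - 5 = 11] add 5: x sits inside (… - 5). So sub: -(2*((-x) - 7)) = 16.
Step 3. [-(2*((-x) - 7)) = 16] flip signs both sides, so neg: 2*((-x) - 7) = -16.
Step 4. [2*((-x) - 7) = -16] 2 out front; divide by 2. So div: (-x) - 7 = -8.
Step 5. [(-x) - 7 = -8] 7 comes off first (add 7), so sub: -x = -1.
Step 6. [-x = -1] flip signs both sides, so neg: x = 1.

Answer: x ∈ {1}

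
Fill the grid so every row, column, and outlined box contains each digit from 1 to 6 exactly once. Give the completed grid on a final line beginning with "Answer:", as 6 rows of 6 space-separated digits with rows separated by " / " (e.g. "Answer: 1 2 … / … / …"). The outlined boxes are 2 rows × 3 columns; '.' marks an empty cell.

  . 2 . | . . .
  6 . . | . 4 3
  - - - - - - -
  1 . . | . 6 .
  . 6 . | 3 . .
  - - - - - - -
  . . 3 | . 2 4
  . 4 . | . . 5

Step 1. [r6c3∈{1,2,6}] 6 has one home in col 3: r6c3 ⇒ r6c3=6.
Step 2. [r6c4∈{1}] only 1 remains possible at r6c4, so r6c4=1.
Step 3. [r5c1∈{5}] only 5 remains possible at r5c1 ⇒ r5c1=5.
Step 4. [r3c4∈{2,4,5}] in col 4, 4 fits only at r3c4. So r3c4=4.
Step 5. [r4c5∈{1,5}] across box 4, 5 lands solely at r4c5 ⇒ r4c5=5.
Step 6. [r1c5∈{1}] nothing but 1 survives at r1c5 ⇒ r1c5=1.
Step 7. [r3c6∈{2}] r3c6 has the single candidate 2 ⇒ r3c6=2.
Step 8. [r3c3∈{5}] r3c3's peers cover all but 5 ⇒ r3c3=5.
Step 9. [r4c3∈{2,4}] col 3 places 2 nowhere but r4c3. So r4c3=2.
Step 10. [r2c2∈{1,5}] r2c2 is the only open cell in col 2 admitting 5. So r2c2=5.
Step 11. [r5c4∈{6}] r5c4 has the single candidate 6, so r5c4=6.
Step 12. [r1c3∈{4}] only 4 remains possible at r1c3 ⇒ r1c3=4.
Step 13. [r6c1∈{2}] nothing but 2 survives at r6c1, so r6c1=2.
Step 14. [r3c2∈{3}] r3c2's peers cover all but 3 ⇒ r3c2=3.
Step 15. [r5c2∈{1}] r5c2 is down to just 1. So r5c2=1.
Step 16. [r6c5∈{3}] r6c5's peers cover all but 3. So r6c5=3.
Step 17. [r2c3∈{1}] r2c3 has the single candidate 1, so r2c3=1.
Step 18. [r1c1∈{3}] nothing but 3 survives at r1c1 ⇒ r1c1=3.
Step 19. [r2c4∈{2}] r2c4's peers cover all but 2. So r2c4=2.
Step 20. [r1c4∈{5}] only 5 remains possible at r1c4 ⇒ r1c4=5.
Step 21. [r4c1∈{4}] nothing but 4 survives at r4c1 ⇒ r4c1=4.
Step 22. [r4c6∈{1}] only 1 remains possible at r4c6, so r4c6=1.
Step 23. [r1c6∈{6}] only 6 remains possible at r1c6, so r1c6=6.

Answer: 3 2 4 5 1 6 / 6 5 1 2 4 3 / 1 3 5 4 6 2 / 4 6 2 3 5 1 / 5 1 3 6 2 4 / 2 4 6 1 3 5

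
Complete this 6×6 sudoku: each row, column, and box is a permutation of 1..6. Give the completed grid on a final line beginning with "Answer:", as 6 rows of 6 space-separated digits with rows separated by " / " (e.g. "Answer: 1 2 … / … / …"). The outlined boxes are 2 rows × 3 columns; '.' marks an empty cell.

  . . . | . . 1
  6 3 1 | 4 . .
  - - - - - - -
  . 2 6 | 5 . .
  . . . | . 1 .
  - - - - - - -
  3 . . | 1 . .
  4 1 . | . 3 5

Step 1. [r6c4∈{2,6}] r6c4 is the only open cell in row 6 admitting 6, so r6c4=6.
Step 2. [r2c6∈{2}] r2c6's peers cover all but 2. So r2c6=2.
Step 3. [r4c3∈{3,4,5}] 3 has one home in col 3: r4c3. So r4c3=3.
Step 4. [r1c3∈{2,4,5}] r1c3 is the only open cell in col 3 admitting 4 ⇒ r1c3=4.
Step 5. [r1c2∈{5}] r1c2's peers cover all but 5 ⇒ r1c2=5.
Step 6. [r3c5∈{4}] only 4 remains possible at r3c5, so r3c5=4.
Step 7. [r5c5∈{2}] r5c5 is down to just 2 ⇒ r5c5=2.
Step 8. [r1c4∈{3}] r1c4 is down to just 3 ⇒ r1c4=3.
Step 9. [r5c2∈{6}] r5c2 is down to just 6. So r5c2=6.
Step 10. [r4c4∈{2}] only 2 remains possible at r4c4, so r4c4=2.
Step 11. [r4c2∈{4}] nothing but 4 survives at r4c2, so r4c2=4.
Step 12. [r4c6∈{6}] r4c6 is down to just 6. So r4c6=6.
Step 13. [r6c3∈{2}] r6c3 is down to just 2 ⇒ r6c3=2.
Step 14. [r3c1∈{1}] r3c1's peers cover all but 1. So r3c1=1.
Step 15. [r1c1∈{2}] nothing but 2 survives at r1c1, so r1c1=2.
Step 16. [r2c5∈{5}] r2c5's peers cover all but 5 ⇒ r2c5=5.
Step 17. [r5c3∈{5}] r5c3 has the single candidate 5 ⇒ r5c3=5.
Step 18. [r3c6∈{3}] r3c6's peers cover all but 3. So r3c6=3.
Step 19. [r4c1∈{5}] r4c1 has the single candidate 5 ⇒ r4c1=5.
Step 20. [r5c6∈{4}] r5c6's peers cover all but 4 ⇒ r5c6=4.
Step 21. [r1c5∈{6}] only 6 remains possible at r1c5 ⇒ r1c5=6.

Answer: 2 5 4 3 6 1 / 6 3 1 4 5 2 / 1 2 6 5 4 3 / 5 4 3 2 1 6 / 3 6 5 1 2 4 / 4 1 2 6 3 5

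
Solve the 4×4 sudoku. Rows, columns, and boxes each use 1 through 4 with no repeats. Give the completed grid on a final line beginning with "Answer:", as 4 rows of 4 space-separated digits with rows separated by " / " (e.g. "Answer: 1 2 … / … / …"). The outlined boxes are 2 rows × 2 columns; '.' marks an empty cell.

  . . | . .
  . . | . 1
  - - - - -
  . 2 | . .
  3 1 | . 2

Step 1. [r3c1∈{4}] nothing but 4 survives at r3c1, so r3c1=4.
Step 2. [r1c4∈{3,4}] col 4 places 4 nowhere but r1c4 ⇒ r1c4=4.
Step 3. [r2c1∈{2}] only 2 remains possible at r2c1 ⇒ r2c1=2.
Step 4. [r2c3∈{3}] r2c3 has the single candidate 3 ⇒ r2c3=3.
Step 5. [r3c3∈{1}] r3c3 is down to just 1, so r3c3=1.
Step 6. [r3c4∈{3}] r3c4 has the single candidate 3. So r3c4=3.
Step 7. [r2c2∈{4}] only 4 remains possible at r2c2. So r2c2=4.
Step 8. [r4c3∈{4}] r4c3 has the single candidate 4. So r4c3=4.
Step 9. [r1c3∈{2}] nothing but 2 survives at r1c3. So r1c3=2.
Step 10. [r1c1∈{1}] r1c1's peers cover all but 1. So r1c1=1.
Step 11. [r1c2∈{3}] r1c2 has the single candidate 3. So r1c2=3.

Answer: 1 3 2 4 / 2 4 3 1 / 4 2 1 3 / 3 1 4 2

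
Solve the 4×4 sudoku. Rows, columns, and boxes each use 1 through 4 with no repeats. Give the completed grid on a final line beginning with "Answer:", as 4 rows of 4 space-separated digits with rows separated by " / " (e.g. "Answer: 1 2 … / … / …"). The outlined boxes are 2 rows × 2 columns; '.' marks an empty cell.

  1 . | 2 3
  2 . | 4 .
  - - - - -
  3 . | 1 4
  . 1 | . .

Step 1. [r4c4∈{2}] r4c4's peers cover all but 2 ⇒ r4c4=2.
Step 2. [r3c2∈{2}] r3c2 is down to just 2 ⇒ r3c2=2.
Step 3. [r4c3∈{3}] r4c3's peers cover all but 3. So r4c3=3.
Step 4. [r1c2∈{4}] nothing but 4 survives at r1c2, so r1c2=4.
Step 5. [r2c2∈{3}] only 3 remains possible at r2c2 ⇒ r2c2=3.
Step 6. [r2c4∈{1}] r2c4 is down to just 1 ⇒ r2c4=1.
Step 7. [r4c1∈{4}] only 4 remains possible at r4c1, so r4c1=4.

Answer: 1 4 2 3 / 2 3 4 1 / 3 2 1 4 / 4 1 3 2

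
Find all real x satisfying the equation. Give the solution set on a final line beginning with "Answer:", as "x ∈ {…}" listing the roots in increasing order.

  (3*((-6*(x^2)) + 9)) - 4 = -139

Step 1. [(3*((-6*(x^2)) + 9)) - 4 = -139] -4 is outermost — add 4 both sides, so sub: 3*((-6*(x^2)) + 9) = -135.
Step 2. [3*((-6*(x^2)) + 9) = -135] divide by the outer 3 ⇒ div: (-6*(x^2)) + 9 = -45.
Step 3. [(-6*(x^2)) + 9 = -45] the outer +9 inverts by subtracting 9, so sub: -6*(x^2) = -54.
Step 4. [-6*(x^2) = -54] leading coefficient -6: divide by -6, so div: x^2 = 9.
Step 5. [x^2 = 9] LHS squared, RHS 9 ≥ 0: apply √ (±) ⇒ sqrt: x = 3 or -3.

Answer: x ∈ {-3, 3}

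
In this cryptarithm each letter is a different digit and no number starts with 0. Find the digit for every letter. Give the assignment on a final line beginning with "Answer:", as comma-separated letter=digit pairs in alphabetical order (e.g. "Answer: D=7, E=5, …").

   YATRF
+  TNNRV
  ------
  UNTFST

Step 1. [col 1: F + V ≡ T (mod 10)] column 1 (F + V ≡ T (mod 10), carry-in 0) doesn't pin F yet; pick F=5 and continue, so F=5.
Step 2. [col 1: F + V ≡ T (mod 10)] T=8 is one option consistent with column 1 (F + V ≡ T (mod 10), carry-in 0) — take it. So T=8.
Step 3. [U] U is the leading digit of a 6-digit sum of two 5-digit numbers; the final carry is exactly 1. So U=1.
Step 4. [col 1: F + V ≡ T (mod 10)] column 1 reads F+V+carry(0)=T with F=5, T=8; with digits 1,5,8 already taken and all letters distinct, the only value for V is 3, so V=3.
Step 5. [col 2: R + R ≡ S (mod 10)] S=4 is one option consistent with column 2 (R + R ≡ S (mod 10), carry-in 0) — take it. So S=4.
Step 6. [col 2: R + R ≡ S (mod 10)] column 2 (R + R ≡ S (mod 10), carry-in 0) doesn't pin R yet; pick R=2 and continue. So R=2.
Step 7. [col 3: T + N ≡ F (mod 10)] column 3: given T=8, F=5, carry-in 0, and digits 1,2,3,4,5,8 already taken and all letters distinct, T+N≡F (mod 10) forces N=7. So N=7.
Step 8. [col 4: A + N ≡ T (mod 10)] column 4 reads A+N+carry(1)=T with N=7, T=8; with digits 1,2,3,4,5,7,8 already taken and all letters distinct, the only value for A is 0 ⇒ A=0.
Step 9. [col 5: Y + T ≡ N (mod 10)] column 5: given T=8, N=7, carry-in 0, and digits 0,1,2,3,4,5,7,8 already taken and all letters distinct, Y+T≡N (mod 10) forces Y=9 ⇒ Y=9.

Answer: A=0, F=5, N=7, R=2, S=4, T=8, U=1, V=3, Y=9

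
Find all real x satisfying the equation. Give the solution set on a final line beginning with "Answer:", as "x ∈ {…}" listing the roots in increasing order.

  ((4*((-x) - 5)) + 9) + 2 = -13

Step 1. [((4*((-x) - 5)) + 9) + 2 = -13] the outer +2 inverts by subtracting 2, so sub: (4*((-x) - 5)) + 9 = -15.
Step 2. [(4*((-x) - 5)) + 9 = -15] the outer +9 inverts by subtracting 9 ⇒ sub: 4*((-x) - 5) = -24.
Step 3. [4*((-x) - 5) = -24] 4 out front; divide by 4 ⇒ div: (-x) - 5 = -6.
Step 4. [(-x) - 5 = -6] -5 is outermost — add 5 both sides. So sub: -x = -1.
Step 5. [-x = -1] flip signs both sides ⇒ neg: x = 1.

Answer: x ∈ {1}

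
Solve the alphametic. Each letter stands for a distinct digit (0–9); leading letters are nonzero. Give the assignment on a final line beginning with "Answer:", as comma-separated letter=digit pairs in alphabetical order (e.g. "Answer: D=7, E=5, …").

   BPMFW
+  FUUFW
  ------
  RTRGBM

Step 1. [col 1: W + W ≡ M (mod 10)] no forcing yet in column 1 (carry-in 0); M=0 is free and consistent — try it. So M=0.
Step 2. [col 1: W + W ≡ M (mod 10)] column 1 reads W+W+carry(0)=M with M=0; with digits 0 already taken and all letters distinct, the only value for W is 5 ⇒ W=5.
Step 3. [R] R is the leading digit of a 6-digit sum of two 5-digit numbers; the final carry is exactly 1 ⇒ R=1.
Step 4. [col 2: F + F ≡ B (mod 10)] B=7 is one option consistent with column 2 (F + F ≡ B (mod 10), carry-in 1) — take it. So B=7.
Step 5. [col 2: F + F ≡ B (mod 10)] several values work for F in column 2 (F + F ≡ B (mod 10), carry-in 1); try F=8. So F=8.
Step 6. [col 3: M + U ≡ G (mod 10)] column 3 (M + U ≡ G (mod 10), carry-in 1) doesn't pin G yet; pick G=3 and continue, so G=3.
Step 7. [col 3: M + U ≡ G (mod 10)] column 3 reads M+U+carry(1)=G with M=0, G=3; with digits 0,1,3,5,7,8 already taken and all letters distinct, the only value for U is 2 ⇒ U=2.
Step 8. [col 4: P + U ≡ R (mod 10)] column 4: given U=2, R=1, carry-in 0, and digits 0,1,2,3,5,7,8 already taken and all letters distinct, P+U≡R (mod 10) forces P=9 ⇒ P=9.
Step 9. [col 5: B + F ≡ T (mod 10)] column 5: given B=7, F=8, carry-in 1, and digits 0,1,2,3,5,7,8,9 already taken and all letters distinct, B+F≡T (mod 10) forces T=6 ⇒ T=6.

Answer: B=7, F=8, G=3, M=0, P=9, R=1, T=6, U=2, W=5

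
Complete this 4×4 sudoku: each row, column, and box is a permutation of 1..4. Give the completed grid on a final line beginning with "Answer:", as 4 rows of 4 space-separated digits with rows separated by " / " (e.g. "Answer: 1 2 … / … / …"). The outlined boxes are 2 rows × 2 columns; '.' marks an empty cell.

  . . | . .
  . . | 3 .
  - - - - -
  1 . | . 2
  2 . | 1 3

Step 1. [r2c1∈{4}] r2c1's peers cover all but 4 ⇒ r2c1=4.
Step 2. [r2c4∈{1}] r2c4's peers cover all but 1, so r2c4=1.
Step 3. [r1c3∈{2,4}] 2 has one home in col 3: r1c3 ⇒ r1c3=2.
Step 4. [r3c2∈{3,4}] in row 3, 3 fits only at r3c2. So r3c2=3.
Step 5. [r1c4∈{4}] r1c4 is down to just 4, so r1c4=4.
Step 6. [r1c2∈{1}] r1c2 has the single candidate 1 ⇒ r1c2=1.
Step 7. [r2c2∈{2}] r2c2 has the single candidate 2. So r2c2=2.
Step 8. [r4c2∈{4}] nothing but 4 survives at r4c2, so r4c2=4.
Step 9. [r3c3∈{4}] r3c3's peers cover all but 4. So r3c3=4.
Step 10. [r1c1∈{3}] r1c1's peers cover all but 3. So r1c1=3.

Answer: 3 1 2 4 / 4 2 3 1 / 1 3 4 2 / 2 4 1 3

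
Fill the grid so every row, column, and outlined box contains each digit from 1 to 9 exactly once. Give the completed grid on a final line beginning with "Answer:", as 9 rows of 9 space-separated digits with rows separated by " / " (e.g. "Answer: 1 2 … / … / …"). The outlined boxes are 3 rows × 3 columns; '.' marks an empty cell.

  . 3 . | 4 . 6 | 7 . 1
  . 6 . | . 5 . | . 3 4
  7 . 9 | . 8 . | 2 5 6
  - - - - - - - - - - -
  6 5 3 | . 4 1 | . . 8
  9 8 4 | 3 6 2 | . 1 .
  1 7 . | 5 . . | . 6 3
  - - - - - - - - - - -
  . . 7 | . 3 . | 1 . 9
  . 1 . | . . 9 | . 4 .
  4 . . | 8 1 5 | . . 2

Step 1. [r7c1∈{2,5,8}] row 7 places 5 nowhere but r7c1. So r7c1=5.
Step 2. [r4c7∈{9}] nothing but 9 survives at r4c7, so r4c7=9.
Step 3. [r2c4∈{1,2,7,9}] row 2 places 9 nowhere but r2c4 ⇒ r2c4=9.
Step 4. [r2c7∈{8}] nothing but 8 survives at r2c7, so r2c7=8.
Step 5. [r2c1∈{2}] r2c1 is down to just 2 ⇒ r2c1=2.
Step 6. [r5c9∈{5,7}] 7 has one home in row 5: r5c9 ⇒ r5c9=7.
Step 7. [r9c3∈{6}] nothing but 6 survives at r9c3. So r9c3=6.
Step 8. [r8c7∈{3,5,6}] across col 7, 6 lands solely at r8c7. So r8c7=6.
Step 9. [r7c2∈{2}] r7c2's peers cover all but 2. So r7c2=2.
Step 10. [r8c3∈{8}] r8c3's peers cover all but 8. So r8c3=8.
Step 11. [r8c4∈{2,7}] in col 4, 2 fits only at r8c4. So r8c4=2.
Step 12. [r4c8∈{2}] r4c8 is down to just 2. So r4c8=2.
Step 13. [r6c5∈{9}] nothing but 9 survives at r6c5 ⇒ r6c5=9.
Step 14. [r1c1∈{8}] r1c1 is down to just 8. So r1c1=8.
Step 15. [r3c4∈{1}] r3c4's peers cover all but 1, so r3c4=1.
Step 16. [r8c9∈{5}] r8c9 is down to just 5, so r8c9=5.
Step 17. [r7c4∈{6}] r7c4 has the single candidate 6. So r7c4=6.
Step 18. [r3c2∈{4}] only 4 remains possible at r3c2, so r3c2=4.
Step 19. [r3c6∈{3}] only 3 remains possible at r3c6, so r3c6=3.
Step 20. [r1c8∈{9}] r1c8 has the single candidate 9, so r1c8=9.
Step 21. [r8c5∈{7}] r8c5 is down to just 7, so r8c5=7.
Step 22. [r5c7∈{5}] r5c7 is down to just 5, so r5c7=5.
Step 23. [r9c8∈{7}] nothing but 7 survives at r9c8, so r9c8=7.
Step 24. [r4c4∈{7}] r4c4's peers cover all but 7, so r4c4=7.
Step 25. [r9c7∈{3}] r9c7's peers cover all but 3, so r9c7=3.
Step 26. [r2c6∈{7}] r2c6 is down to just 7, so r2c6=7.
Step 27. [r1c5∈{2}] r1c5's peers cover all but 2. So r1c5=2.
Step 28. [r7c8∈{8}] nothing but 8 survives at r7c8, so r7c8=8.
Step 29. [r6c7∈{4}] only 4 remains possible at r6c7, so r6c7=4.
Step 30. [r2c3∈{1}] only 1 remains possible at r2c3, so r2c3=1.
Step 31. [r1c3∈{5}] only 5 remains possible at r1c3, so r1c3=5.
Step 32. [r6c3∈{2}] r6c3 is down to just 2, so r6c3=2.
Step 33. [r6c6∈{8}] nothing but 8 survives at r6c6. So r6c6=8.
Step 34. [r8c1∈{3}] r8c1 is down to just 3 ⇒ r8c1=3.
Step 35. [r7c6∈{4}] only 4 remains possible at r7c6, so r7c6=4.
Step 36. [r9c2∈{9}] r9c2's peers cover all but 9, so r9c2=9.

Answer: 8 3 5 4 2 6 7 9 1 / 2 6 1 9 5 7 8 3 4 / 7 4 9 1 8 3 2 5 6 / 6 5 3 7 4 1 9 2 8 / 9 8 4 3 6 2 5 1 7 / 1 7 2 5 9 8 4 6 3 / 5 2 7 6 3 4 1 8 9 / 3 1 8 2 7 9 6 4 5 / 4 9 6 8 1 5 3 7 2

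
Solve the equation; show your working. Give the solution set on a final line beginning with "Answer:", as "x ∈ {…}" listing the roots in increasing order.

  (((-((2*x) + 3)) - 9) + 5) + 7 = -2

Step 1. [(((-((2*x) + 3)) - 9) + 5) + 7 = -2] peel the +7: subtract 7 from each side ⇒ sub: ((-((2*x) + 3)) - 9) + 5 = -9.
Step 2. [((-((2*x) + 3)) - 9) + 5 = -9] +5 is outermost — subtract 5 both sides ⇒ sub: (-((2*x) + 3)) - 9 = -14.
Step 3. [(-((2*x) + 3)) - 9 = -14] -9 is outermost — add 9 both sides ⇒ sub: -((2*x) + 3) = -5.
Step 4. [-((2*x) + 3) = -5] flip signs both sides ⇒ neg: (2*x) + 3 = 5.
Step 5. [(2*x) + 3 = 5] 3 comes off first (subtract 3), so sub: 2*x = 2.
Step 6. [2*x = 2] 2·(inner) — divide through by 2 ⇒ div: x = 1.

Answer: x ∈ {1}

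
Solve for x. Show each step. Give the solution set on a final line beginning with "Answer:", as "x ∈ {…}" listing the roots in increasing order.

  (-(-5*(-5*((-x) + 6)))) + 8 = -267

Step 1. [(-(-5*(-5*((-x) + 6)))) + 8 = -267] +8 is outermost — subtract 8 both sides ⇒ sub: -(-5*(-5*((-x) + 6))) = -275.
Step 2. [-(-5*(-5*((-x) + 6))) = -275] flip signs both sides. So neg: -5*(-5*((-x) + 6)) = 275.
Step 3. [-5*(-5*((-x) + 6)) = 275] LHS = -5·(…); ÷-5 both sides. So div: -5*((-x) + 6) = -55.
Step 4. [-5*((-x) + 6) = -55] divide by the outer -5 ⇒ div: (-x) + 6 = 11.
Step 5. [(-x) + 6 = 11] the outer +6 inverts by subtracting 6. So sub: -x = 5.
Step 6. [-x = 5] LHS negated; negate both sides. So neg: x = -5.

Answer: x ∈ {-5}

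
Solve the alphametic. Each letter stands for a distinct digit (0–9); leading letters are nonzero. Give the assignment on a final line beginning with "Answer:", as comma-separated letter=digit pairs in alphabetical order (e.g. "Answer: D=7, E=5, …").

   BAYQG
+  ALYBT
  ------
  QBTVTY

Step 1. [Q] Q is the leading digit of a 6-digit sum of two 5-digit numbers; the final carry is exactly 1. So Q=1.
Step 2. [col 1: G + T ≡ Y (mod 10)] several values work for T in column 1 (G + T ≡ Y (mod 10), carry-in 0); try T=5. So T=5.
Step 3. [col 1: G + T ≡ Y (mod 10)] Y=2 is one option consistent with column 1 (G + T ≡ Y (mod 10), carry-in 0) — take it, so Y=2.
Step 4. [col 1: G + T ≡ Y (mod 10)] column 1 reads G+T+carry(0)=Y with T=5, Y=2; with digits 1,2,5 already taken and all letters distinct, the only value for G is 7, so G=7.
Step 5. [col 2: Q + B ≡ T (mod 10)] column 2 reads Q+B+carry(1)=T with Q=1, T=5; with digits 1,2,5,7 already taken and all letters distinct, the only value for B is 3, so B=3.
Step 6. [col 3: Y + Y ≡ V (mod 10)] column 3 reads Y+Y+carry(0)=V with Y=2; with digits 1,2,3,5,7 already taken and all letters distinct, the only value for V is 4. So V=4.
Step 7. [col 4: A + L ≡ T (mod 10)] column 4 (A + L ≡ T (mod 10), carry-in 0) doesn't pin A yet; pick A=9 and continue, so A=9.
Step 8. [col 4: A + L ≡ T (mod 10)] column 4: given A=9, T=5, carry-in 0, and digits 1,2,3,4,5,7,9 already taken and all letters distinct, A+L≡T (mod 10) forces L=6 ⇒ L=6.

Answer: A=9, B=3, G=7, L=6, Q=1, T=5, V=4, Y=2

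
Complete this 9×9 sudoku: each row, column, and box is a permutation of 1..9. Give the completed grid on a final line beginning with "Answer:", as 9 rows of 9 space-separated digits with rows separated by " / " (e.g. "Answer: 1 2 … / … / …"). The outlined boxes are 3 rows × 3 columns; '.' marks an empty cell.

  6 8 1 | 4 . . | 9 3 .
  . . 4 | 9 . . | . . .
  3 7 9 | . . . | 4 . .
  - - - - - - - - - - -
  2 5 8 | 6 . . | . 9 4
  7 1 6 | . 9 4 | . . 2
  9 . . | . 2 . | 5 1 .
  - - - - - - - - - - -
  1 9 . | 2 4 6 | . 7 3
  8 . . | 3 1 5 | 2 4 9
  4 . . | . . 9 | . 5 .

Step 1. [r5c8∈{8}] nothing but 8 survives at r5c8. So r5c8=8.
Step 2. [r3c4∈{1,5,8}] 1 has one home in col 4: r3c4, so r3c4=1.
Step 3. [r6c9∈{6,7}] across row 6, 6 lands solely at r6c9, so r6c9=6.
Step 4. [r4c7∈{3,7}] in box 6, 7 fits only at r4c7 ⇒ r4c7=7.
Step 5. [r9c7∈{1,6,8}] box 9 places 6 nowhere but r9c7 ⇒ r9c7=6.
Step 6. [r2c2∈{2}] r2c2 is down to just 2 ⇒ r2c2=2.
Step 7. [r6c3∈{3}] r6c3 is down to just 3, so r6c3=3.
Step 8. [r7c7∈{8}] r7c7 has the single candidate 8, so r7c7=8.
Step 9. [r2c8∈{6}] r2c8 is down to just 6, so r2c8=6.
Step 10. [r4c5∈{3}] r4c5's peers cover all but 3 ⇒ r4c5=3.
Step 11. [r2c1∈{5}] nothing but 5 survives at r2c1. So r2c1=5.
Step 12. [r1c6∈{2,7}] r1c6 is the only open cell in row 1 admitting 2, so r1c6=2.
Step 13. [r3c6∈{8}] only 8 remains possible at r3c6, so r3c6=8.
Step 14. [r2c5∈{7}] r2c5's peers cover all but 7, so r2c5=7.
Step 15. [r9c4∈{7,8}] 7 has one home in box 8: r9c4. So r9c4=7.
Step 16. [r3c9∈{5}] r3c9 is down to just 5 ⇒ r3c9=5.
Step 17. [r2c7∈{1}] r2c7's peers cover all but 1. So r2c7=1.
Step 18. [r9c2∈{3}] only 3 remains possible at r9c2 ⇒ r9c2=3.
Step 19. [r6c6∈{7}] r6c6's peers cover all but 7, so r6c6=7.
Step 20. [r9c5∈{8}] r9c5 has the single candidate 8, so r9c5=8.
Step 21. [r6c2∈{4}] r6c2 is down to just 4 ⇒ r6c2=4.
Step 22. [r6c4∈{8}] r6c4 has the single candidate 8 ⇒ r6c4=8.
Step 23. [r9c3∈{2}] r9c3's peers cover all but 2 ⇒ r9c3=2.
Step 24. [r1c9∈{7}] r1c9's peers cover all but 7, so r1c9=7.
Step 25. [r2c6∈{3}] r2c6 is down to just 3. So r2c6=3.
Step 26. [r9c9∈{1}] nothing but 1 survives at r9c9 ⇒ r9c9=1.
Step 27. [r8c3∈{7}] nothing but 7 survives at r8c3. So r8c3=7.
Step 28. [r5c7∈{3}] r5c7's peers cover all but 3, so r5c7=3.
Step 29. [r3c5∈{6}] nothing but 6 survives at r3c5. So r3c5=6.
Step 30. [r1c5∈{5}] r1c5 is down to just 5 ⇒ r1c5=5.
Step 31. [r4c6∈{1}] r4c6's peers cover all but 1, so r4c6=1.
Step 32. [r3c8∈{2}] only 2 remains possible at r3c8 ⇒ r3c8=2.
Step 33. [r7c3∈{5}] nothing but 5 survives at r7c3. So r7c3=5.
Step 34. [r5c4∈{5}] r5c4 has the single candidate 5. So r5c4=5.
Step 35. [r8c2∈{6}] r8c2's peers cover all but 6 ⇒ r8c2=6.
Step 36. [r2c9∈{8}] only 8 remains possible at r2c9 ⇒ r2c9=8.

Answer: 6 8 1 4 5 2 9 3 7 / 5 2 4 9 7 3 1 6 8 / 3 7 9 1 6 8 4 2 5 / 2 5 8 6 3 1 7 9 4 / 7 1 6 5 9 4 3 8 2 / 9 4 3 8 2 7 5 1 6 / 1 9 5 2 4 6 8 7 3 / 8 6 7 3 1 5 2 4 9 / 4 3 2 7 8 9 6 5 1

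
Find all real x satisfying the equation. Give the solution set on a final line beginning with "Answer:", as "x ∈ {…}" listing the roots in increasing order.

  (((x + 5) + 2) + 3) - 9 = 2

Step 1. [(((x + 5) + 2) + 3) - 9 = 2] peel the -9: add 9 from each side ⇒ sub: ((x + 5) + 2) + 3 = 11.
Step 2. [((x + 5) + 2) + 3 = 11] peel the +3: subtract 3 from each side. So sub: (x + 5) + 2 = 8.
Step 3. [(x + 5) + 2 = 8] +2 is outermost — subtract 2 both sides ⇒ sub: x + 5 = 6.
Step 4. [x + 5 = 6] the outer +5 inverts by subtracting 5 ⇒ sub: x = 1.

Answer: x ∈ {1}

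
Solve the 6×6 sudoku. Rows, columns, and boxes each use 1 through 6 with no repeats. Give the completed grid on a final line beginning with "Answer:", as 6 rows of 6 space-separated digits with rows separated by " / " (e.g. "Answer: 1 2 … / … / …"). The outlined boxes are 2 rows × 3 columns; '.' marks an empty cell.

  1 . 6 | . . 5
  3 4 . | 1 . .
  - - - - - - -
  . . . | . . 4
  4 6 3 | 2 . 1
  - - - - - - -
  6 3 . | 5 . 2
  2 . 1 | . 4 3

Step 1. [r3c1∈{5}] r3c1's peers cover all but 5, so r3c1=5.
Step 2. [r1c2∈{2}] r1c2's peers cover all but 2. So r1c2=2.
Step 3. [r1c5∈{3}] r1c5 has the single candidate 3 ⇒ r1c5=3.
Step 4. [r3c5∈{6}] r3c5 has the single candidate 6 ⇒ r3c5=6.
Step 5. [r4c5∈{5}] r4c5 is down to just 5 ⇒ r4c5=5.
Step 6. [r6c4∈{6}] r6c4 has the single candidate 6. So r6c4=6.
Step 7. [r5c3∈{4}] r5c3's peers cover all but 4, so r5c3=4.
Step 8. [r2c3∈{5}] r2c3's peers cover all but 5, so r2c3=5.
Step 9. [r2c5∈{2}] r2c5 is down to just 2. So r2c5=2.
Step 10. [r3c2∈{1}] only 1 remains possible at r3c2 ⇒ r3c2=1.
Step 11. [r2c6∈{6}] nothing but 6 survives at r2c6 ⇒ r2c6=6.
Step 12. [r6c2∈{5}] r6c2's peers cover all but 5. So r6c2=5.
Step 13. [r3c4∈{3}] nothing but 3 survives at r3c4, so r3c4=3.
Step 14. [r3c3∈{2}] only 2 remains possible at r3c3. So r3c3=2.
Step 15. [r5c5∈{1}] r5c5's peers cover all but 1 ⇒ r5c5=1.
Step 16. [r1c4∈{4}] r1c4's peers cover all but 4, so r1c4=4.

Answer: 1 2 6 4 3 5 / 3 4 5 1 2 6 / 5 1 2 3 6 4 / 4 6 3 2 5 1 / 6 3 4 5 1 2 / 2 5 1 6 4 3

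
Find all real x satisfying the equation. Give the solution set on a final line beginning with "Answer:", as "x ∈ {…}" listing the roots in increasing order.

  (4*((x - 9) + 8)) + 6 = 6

Step 1. [(4*((x - 9) + 8)) + 6 = 6] the outer +6 inverts by subtracting 6, so sub: 4*((x - 9) + 8) = 0.
Step 2. [4*((x - 9) + 8) = 0] leading coefficient 4: divide by 4, so div: (x - 9) + 8 = 0.
Step 3. [(x - 9) + 8 = 0] the outer +8 inverts by subtracting 8 ⇒ sub: x - 9 = -8.
Step 4. [x - 9 = -8] the outer -9 inverts by adding 9, so sub: x = 1.

Answer: x ∈ {1}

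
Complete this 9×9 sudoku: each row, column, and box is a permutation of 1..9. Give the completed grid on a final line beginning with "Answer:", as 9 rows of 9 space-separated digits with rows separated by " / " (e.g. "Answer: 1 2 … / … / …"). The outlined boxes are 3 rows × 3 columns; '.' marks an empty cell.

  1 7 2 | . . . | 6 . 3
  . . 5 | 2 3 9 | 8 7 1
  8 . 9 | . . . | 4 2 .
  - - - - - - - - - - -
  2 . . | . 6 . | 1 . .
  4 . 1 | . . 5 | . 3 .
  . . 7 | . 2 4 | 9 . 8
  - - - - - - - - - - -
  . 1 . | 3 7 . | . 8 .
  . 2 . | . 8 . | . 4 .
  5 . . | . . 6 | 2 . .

Step 1. [r8c4∈{1,5,9}] in box 8, 5 fits only at r8c4. So r8c4=5.
Step 2. [r8c1∈{3,6,7,9}] col 1 places 7 nowhere but r8c1. So r8c1=7.
Step 3. [r4c8∈{5}] r4c8's peers cover all but 5 ⇒ r4c8=5.
Step 4. [r5c5∈{9}] r5c5 is down to just 9. So r5c5=9.
Step 5. [r9c4∈{1,4,9}] across col 4, 9 lands solely at r9c4 ⇒ r9c4=9.
Step 6. [r3c2∈{3,6}] in row 3, 3 fits only at r3c2 ⇒ r3c2=3.
Step 7. [r9c5∈{1,4}] in box 8, 4 fits only at r9c5 ⇒ r9c5=4.
Step 8. [r5c7∈{7}] r5c7's peers cover all but 7. So r5c7=7.
Step 9. [r5c4∈{8}] r5c4 is down to just 8. So r5c4=8.
Step 10. [r5c2∈{6}] r5c2's peers cover all but 6, so r5c2=6.
Step 11. [r3c5∈{1,5}] col 5 places 1 nowhere but r3c5, so r3c5=1.
Step 12. [r9c3∈{3,8}] in row 9, 3 fits only at r9c3, so r9c3=3.
Step 13. [r8c3∈{6}] only 6 remains possible at r8c3, so r8c3=6.
Step 14. [r4c4∈{7}] nothing but 7 survives at r4c4, so r4c4=7.
Step 15. [r7c9∈{5,6,9}] 6 has one home in row 7: r7c9, so r7c9=6.
Step 16. [r9c2∈{8}] nothing but 8 survives at r9c2. So r9c2=8.
Step 17. [r3c9∈{5}] nothing but 5 survives at r3c9, so r3c9=5.
Step 18. [r2c2∈{4}] r2c2 has the single candidate 4 ⇒ r2c2=4.
Step 19. [r4c2∈{9}] r4c2 is down to just 9, so r4c2=9.
Step 20. [r1c4∈{4}] r1c4 is down to just 4. So r1c4=4.
Step 21. [r1c6∈{8}] r1c6 has the single candidate 8. So r1c6=8.
Step 22. [r7c1∈{9}] nothing but 9 survives at r7c1. So r7c1=9.
Step 23. [r8c7∈{3}] r8c7 is down to just 3 ⇒ r8c7=3.
Step 24. [r3c4∈{6}] nothing but 6 survives at r3c4. So r3c4=6.
Step 25. [r7c7∈{5}] nothing but 5 survives at r7c7. So r7c7=5.
Step 26. [r9c8∈{1}] only 1 remains possible at r9c8, so r9c8=1.
Step 27. [r7c6∈{2}] only 2 remains possible at r7c6, so r7c6=2.
Step 28. [r4c9∈{4}] r4c9's peers cover all but 4. So r4c9=4.
Step 29. [r6c8∈{6}] nothing but 6 survives at r6c8 ⇒ r6c8=6.
Step 30. [r4c6∈{3}] only 3 remains possible at r4c6, so r4c6=3.
Step 31. [r7c3∈{4}] r7c3's peers cover all but 4, so r7c3=4.
Step 32. [r6c4∈{1}] nothing but 1 survives at r6c4. So r6c4=1.
Step 33. [r8c9∈{9}] r8c9's peers cover all but 9. So r8c9=9.
Step 34. [r4c3∈{8}] r4c3 is down to just 8 ⇒ r4c3=8.
Step 35. [r8c6∈{1}] nothing but 1 survives at r8c6. So r8c6=1.
Step 36. [r9c9∈{7}] r9c9 has the single candidate 7. So r9c9=7.
Step 37. [r1c8∈{9}] r1c8 has the single candidate 9 ⇒ r1c8=9.
Step 38. [r6c1∈{3}] only 3 remains possible at r6c1 ⇒ r6c1=3.
Step 39. [r6c2∈{5}] only 5 remains possible at r6c2 ⇒ r6c2=5.
Step 40. [r2c1∈{6}] r2c1 is down to just 6 ⇒ r2c1=6.
Step 41. [r3c6∈{7}] r3c6's peers cover all but 7 ⇒ r3c6=7.
Step 42. [r5c9∈{2}] only 2 remains possible at r5c9, so r5c9=2.
Step 43. [r1c5∈{5}] r1c5 is down to just 5, so r1c5=5.

Answer: 1 7 2 4 5 8 6 9 3 / 6 4 5 2 3 9 8 7 1 / 8 3 9 6 1 7 4 2 5 / 2 9 8 7 6 3 1 5 4 / 4 6 1 8 9 5 7 3 2 / 3 5 7 1 2 4 9 6 8 / 9 1 4 3 7 2 5 8 6 / 7 2 6 5 8 1 3 4 9 / 5 8 3 9 4 6 2 1 7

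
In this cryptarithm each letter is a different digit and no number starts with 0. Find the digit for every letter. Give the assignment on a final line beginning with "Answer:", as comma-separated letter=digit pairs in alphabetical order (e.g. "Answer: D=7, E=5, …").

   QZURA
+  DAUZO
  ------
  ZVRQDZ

Step 1. [col 1: A + O ≡ Z (mod 10)] O=5 is one option consistent with column 1 (A + O ≡ Z (mod 10), carry-in 0) — take it, so O=5.
Step 2. [col 1: A + O ≡ Z (mod 10)] no forcing yet in column 1 (carry-in 0); A=6 is free and consistent — try it ⇒ A=6.
Step 3. [col 1: A + O ≡ Z (mod 10)] column 1 reads A+O+carry(0)=Z with A=6, O=5; with digits 5,6 already taken and all letters distinct, the only value for Z is 1, so Z=1.
Step 4. [col 2: R + Z ≡ D (mod 10)] several values work for R in column 2 (R + Z ≡ D (mod 10), carry-in 1); try R=7. So R=7.
Step 5. [col 2: R + Z ≡ D (mod 10)] from column 2 (R=7, Z=1, carry-in 1, digits 1,5,6,7 already taken and all letters distinct): D must equal 9, so D=9.
Step 6. [col 3: U + U ≡ Q (mod 10)] Q=4 is one option consistent with column 3 (U + U ≡ Q (mod 10), carry-in 0) — take it, so Q=4.
Step 7. [col 3: U + U ≡ Q (mod 10)] column 3: given Q=4, carry-in 0, and digits 1,4,5,6,7,9 already taken and all letters distinct, U+U≡Q (mod 10) forces U=2, so U=2.
Step 8. [col 5: Q + D ≡ V (mod 10)] column 5: given Q=4, D=9, carry-in 0, and digits 1,2,4,5,6,7,9 already taken and all letters distinct, Q+D≡V (mod 10) forces V=3 ⇒ V=3.

Answer: A=6, D=9, O=5, Q=4, R=7, U=2, V=3, Z=1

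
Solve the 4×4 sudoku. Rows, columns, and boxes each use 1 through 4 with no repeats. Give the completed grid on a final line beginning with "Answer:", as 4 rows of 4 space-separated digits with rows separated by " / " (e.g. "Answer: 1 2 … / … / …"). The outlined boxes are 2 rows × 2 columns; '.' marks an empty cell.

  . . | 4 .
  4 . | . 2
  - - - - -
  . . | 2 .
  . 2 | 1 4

Step 1. [r2c2∈{1,3}] across row 2, 1 lands solely at r2c2, so r2c2=1.
Step 2. [r3c4∈{3}] only 3 remains possible at r3c4. So r3c4=3.
Step 3. [r4c1∈{3}] r4c1 has the single candidate 3 ⇒ r4c1=3.
Step 4. [r1c4∈{1}] r1c4 has the single candidate 1, so r1c4=1.
Step 5. [r1c1∈{2}] r1c1 has the single candidate 2. So r1c1=2.
Step 6. [r3c2∈{4}] r3c2 is down to just 4 ⇒ r3c2=4.
Step 7. [r1c2∈{3}] r1c2 is down to just 3 ⇒ r1c2=3.
Step 8. [r2c3∈{3}] r2c3 has the single candidate 3. So r2c3=3.
Step 9. [r3c1∈{1}] r3c1 has the single candidate 1. So r3c1=1.

Answer: 2 3 4 1 / 4 1 3 2 / 1 4 2 3 / 3 2 1 4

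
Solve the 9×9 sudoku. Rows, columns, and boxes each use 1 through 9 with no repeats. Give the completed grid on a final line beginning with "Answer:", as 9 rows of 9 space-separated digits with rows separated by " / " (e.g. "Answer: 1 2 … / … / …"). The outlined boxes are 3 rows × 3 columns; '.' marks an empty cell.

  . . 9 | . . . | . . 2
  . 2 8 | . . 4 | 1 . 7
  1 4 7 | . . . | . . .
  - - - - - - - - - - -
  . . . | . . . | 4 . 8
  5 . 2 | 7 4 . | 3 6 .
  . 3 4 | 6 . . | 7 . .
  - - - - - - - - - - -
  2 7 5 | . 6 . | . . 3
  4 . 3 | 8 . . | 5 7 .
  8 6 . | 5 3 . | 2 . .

Step 1. [r6c1∈{9}] r6c1 has the single candidate 9, so r6c1=9.
Step 2. [r4c2∈{1}] r4c2 is down to just 1. So r4c2=1.
Step 3. [r1c8∈{3,4,5,8}] r1c8 is the only open cell in row 1 admitting 4 ⇒ r1c8=4.
Step 4. [r1c5∈{1,5,7,8}] col 5 places 7 nowhere but r1c5 ⇒ r1c5=7.
Step 5. [r8c2∈{9}] r8c2 has the single candidate 9 ⇒ r8c2=9.
Step 6. [r2c1∈{3,6}] r2c1 is the only open cell in row 2 admitting 6 ⇒ r2c1=6.
Step 7. [r9c3∈{1}] r9c3's peers cover all but 1. So r9c3=1.
Step 8. [r9c8∈{9}] r9c8 is down to just 9, so r9c8=9.
Step 9. [r3c7∈{6,8,9}] in col 7, 9 fits only at r3c7. So r3c7=9.
Step 10. [r1c7∈{6,8}] r1c7 is the only open cell in col 7 admitting 6, so r1c7=6.
Step 11. [r1c6∈{1,3,5,8}] across row 1, 8 lands solely at r1c6. So r1c6=8.
Step 12. [r3c9∈{5}] r3c9's peers cover all but 5 ⇒ r3c9=5.
Step 13. [r6c9∈{1}] nothing but 1 survives at r6c9 ⇒ r6c9=1.
Step 14. [r3c5∈{2}] r3c5's peers cover all but 2 ⇒ r3c5=2.
Step 15. [r3c4∈{3}] r3c4's peers cover all but 3 ⇒ r3c4=3.
Step 16. [r4c4∈{2,9}] r4c4 is the only open cell in col 4 admitting 2. So r4c4=2.
Step 17. [r6c6∈{5}] nothing but 5 survives at r6c6. So r6c6=5.
Step 18. [r5c6∈{1,9}] r5c6 is the only open cell in row 5 admitting 1 ⇒ r5c6=1.
Step 19. [r7c4∈{1,4,9}] across row 7, 4 lands solely at r7c4, so r7c4=4.
Step 20. [r4c5∈{9}] only 9 remains possible at r4c5, so r4c5=9.
Step 21. [r3c8∈{8}] r3c8's peers cover all but 8. So r3c8=8.
Step 22. [r5c9∈{9}] r5c9's peers cover all but 9, so r5c9=9.
Step 23. [r7c8∈{1}] r7c8 is down to just 1. So r7c8=1.
Step 24. [r1c2∈{5}] r1c2's peers cover all but 5. So r1c2=5.
Step 25. [r9c6∈{7}] r9c6 is down to just 7, so r9c6=7.
Step 26. [r4c1∈{7}] r4c1 is down to just 7, so r4c1=7.
Step 27. [r6c8∈{2}] r6c8's peers cover all but 2. So r6c8=2.
Step 28. [r1c1∈{3}] r1c1 is down to just 3, so r1c1=3.
Step 29. [r9c9∈{4}] only 4 remains possible at r9c9 ⇒ r9c9=4.
Step 30. [r8c6∈{2}] only 2 remains possible at r8c6. So r8c6=2.
Step 31. [r2c5∈{5}] nothing but 5 survives at r2c5. So r2c5=5.
Step 32. [r4c6∈{3}] r4c6 is down to just 3, so r4c6=3.
Step 33. [r5c2∈{8}] nothing but 8 survives at r5c2 ⇒ r5c2=8.
Step 34. [r7c6∈{9}] r7c6's peers cover all but 9. So r7c6=9.
Step 35. [r3c6∈{6}] r3c6's peers cover all but 6, so r3c6=6.
Step 36. [r6c5∈{8}] r6c5's peers cover all but 8 ⇒ r6c5=8.
Step 37. [r1c4∈{1}] r1c4's peers cover all but 1 ⇒ r1c4=1.
Step 38. [r2c8∈{3}] r2c8's peers cover all but 3. So r2c8=3.
Step 39. [r7c7∈{8}] r7c7 has the single candidate 8 ⇒ r7c7=8.
Step 40. [r4c8∈{5}] only 5 remains possible at r4c8 ⇒ r4c8=5.
Step 41. [r4c3∈{6}] r4c3's peers cover all but 6, so r4c3=6.
Step 42. [r8c9∈{6}] nothing but 6 survives at r8c9, so r8c9=6.
Step 43. [r2c4∈{9}] nothing but 9 survives at r2c4 ⇒ r2c4=9.
Step 44. [r8c5∈{1}] r8c5's peers cover all but 1, so r8c5=1.

Answer: 3 5 9 1 7 8 6 4 2 / 6 2 8 9 5 4 1 3 7 / 1 4 7 3 2 6 9 8 5 / 7 1 6 2 9 3 4 5 8 / 5 8 2 7 4 1 3 6 9 / 9 3 4 6 8 5 7 2 1 / 2 7 5 4 6 9 8 1 3 / 4 9 3 8 1 2 5 7 6 / 8 6 1 5 3 7 2 9 4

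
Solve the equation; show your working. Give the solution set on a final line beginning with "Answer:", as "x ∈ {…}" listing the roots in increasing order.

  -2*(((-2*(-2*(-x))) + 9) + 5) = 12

Step 1. [-2*(((-2*(-2*(-x))) + 9) + 5) = 12] -2 out front; divide by -2, so div: ((-2*(-2*(-x))) + 9) + 5 = -6.
Step 2. [((-2*(-2*(-x))) + 9) + 5 = -6] +5 is outermost — subtract 5 both sides. So sub: (-2*(-2*(-x))) + 9 = -11.
Step 3. [(-2*(-2*(-x))) + 9 = -11] +9 is outermost — subtract 9 both sides ⇒ sub: -2*(-2*(-x)) = -20.
Step 4. [-2*(-2*(-x)) = -20] leading coefficient -2: divide by -2. So div: -2*(-x) = 10.
Step 5. [-2*(-x) = 10] leading coefficient -2: divide by -2 ⇒ div: -x = -5.
Step 6. [-x = -5] LHS negated; negate both sides. So neg: x = 5.

Answer: x ∈ {5}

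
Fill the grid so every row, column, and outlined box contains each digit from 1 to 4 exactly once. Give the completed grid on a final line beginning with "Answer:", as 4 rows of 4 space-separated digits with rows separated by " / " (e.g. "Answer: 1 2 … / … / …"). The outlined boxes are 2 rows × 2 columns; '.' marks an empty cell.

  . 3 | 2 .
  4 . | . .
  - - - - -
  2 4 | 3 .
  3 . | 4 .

Step 1. [r3c4∈{1}] r3c4 has the single candidate 1 ⇒ r3c4=1.
Step 2. [r2c3∈{1}] only 1 remains possible at r2c3, so r2c3=1.
Step 3. [r2c2∈{2}] r2c2's peers cover all but 2. So r2c2=2.
Step 4. [r1c1∈{1}] r1c1's peers cover all but 1, so r1c1=1.
Step 5. [r4c4∈{2}] only 2 remains possible at r4c4. So r4c4=2.
Step 6. [r4c2∈{1}] r4c2's peers cover all but 1. So r4c2=1.
Step 7. [r2c4∈{3}] r2c4 is down to just 3 ⇒ r2c4=3.
Step 8. [r1c4∈{4}] r1c4 has the single candidate 4 ⇒ r1c4=4.

Answer: 1 3 2 4 / 4 2 1 3 / 2 4 3 1 / 3 1 4 2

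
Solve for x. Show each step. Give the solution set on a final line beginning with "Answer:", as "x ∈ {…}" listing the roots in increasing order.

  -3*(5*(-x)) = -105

Step 1. [-3*(5*(-x)) = -105] -3·(inner) — divide through by -3 ⇒ div: 5*(-x) = 35.
Step 2. [5*(-x) = 35] leading coefficient 5: divide by 5, so div: -x = 7.
Step 3. [-x = 7] leading − — multiply by −1 ⇒ neg: x = -7.

Answer: x ∈ {-7}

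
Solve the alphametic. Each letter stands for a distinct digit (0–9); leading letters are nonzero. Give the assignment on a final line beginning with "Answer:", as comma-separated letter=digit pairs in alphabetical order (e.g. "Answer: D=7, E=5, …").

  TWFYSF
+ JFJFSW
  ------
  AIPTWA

Step 1. [col 1: F + W ≡ A (mod 10)] column 1 (F + W ≡ A (mod 10), carry-in 0) doesn't pin F yet; pick F=5 and continue, so F=5.
Step 2. [col 1: F + W ≡ A (mod 10)] no forcing yet in column 1 (carry-in 0); A=9 is free and consistent — try it, so A=9.
Step 3. [col 1: F + W ≡ A (mod 10)] from column 1 (F=5, A=9, carry-in 0, digits 5,9 already taken and all letters distinct): W must equal 4, so W=4.
Step 4. [col 2: S + S ≡ W (mod 10)] no forcing yet in column 2 (carry-in 0); S=2 is free and consistent — try it, so S=2.
Step 5. [col 3: Y + F ≡ T (mod 10)] several values work for Y in column 3 (Y + F ≡ T (mod 10), carry-in 0); try Y=6 ⇒ Y=6.
Step 6. [col 3: Y + F ≡ T (mod 10)] from column 3 (Y=6, F=5, carry-in 0, digits 2,4,5,6,9 already taken and all letters distinct): T must equal 1, so T=1.
Step 7. [col 4: F + J ≡ P (mod 10)] column 4: given F=5, carry-in 1, and digits 1,2,4,5,6,9 already taken and all letters distinct, F+J≡P (mod 10) forces J=7. So J=7.
Step 8. [col 4: F + J ≡ P (mod 10)] from column 4 (F=5, J=7, carry-in 1, digits 1,2,4,5,6,7,9 already taken and all letters distinct): P must equal 3, so P=3.
Step 9. [col 5: W + F ≡ I (mod 10)] column 5: given W=4, F=5, carry-in 1, and digits 1,2,3,4,5,6,7,9 already taken and all letters distinct, W+F≡I (mod 10) forces I=0 ⇒ I=0.

Answer: A=9, F=5, I=0, J=7, P=3, S=2, T=1, W=4, Y=6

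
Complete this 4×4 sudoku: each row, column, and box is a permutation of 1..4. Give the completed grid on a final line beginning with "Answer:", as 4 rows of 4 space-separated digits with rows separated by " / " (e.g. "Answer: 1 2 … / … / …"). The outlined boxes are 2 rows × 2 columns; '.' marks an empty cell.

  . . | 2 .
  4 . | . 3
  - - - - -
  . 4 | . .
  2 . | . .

Step 1. [r2c3∈{1}] only 1 remains possible at r2c3. So r2c3=1.
Step 2. [r3c3∈{3}] r3c3's peers cover all but 3, so r3c3=3.
Step 3. [r3c1∈{1}] nothing but 1 survives at r3c1, so r3c1=1.
Step 4. [r1c1∈{3}] r1c1's peers cover all but 3 ⇒ r1c1=3.
Step 5. [r4c4∈{1,4}] r4c4 is the only open cell in row 4 admitting 1. So r4c4=1.
Step 6. [r4c2∈{3}] nothing but 3 survives at r4c2. So r4c2=3.
Step 7. [r2c2∈{2}] r2c2 has the single candidate 2, so r2c2=2.
Step 8. [r1c2∈{1}] r1c2 is down to just 1 ⇒ r1c2=1.
Step 9. [r3c4∈{2}] r3c4 is down to just 2, so r3c4=2.
Step 10. [r1c4∈{4}] r1c4's peers cover all but 4, so r1c4=4.
Step 11. [r4c3∈{4}] r4c3's peers cover all but 4. So r4c3=4.

Answer: 3 1 2 4 / 4 2 1 3 / 1 4 3 2 / 2 3 4 1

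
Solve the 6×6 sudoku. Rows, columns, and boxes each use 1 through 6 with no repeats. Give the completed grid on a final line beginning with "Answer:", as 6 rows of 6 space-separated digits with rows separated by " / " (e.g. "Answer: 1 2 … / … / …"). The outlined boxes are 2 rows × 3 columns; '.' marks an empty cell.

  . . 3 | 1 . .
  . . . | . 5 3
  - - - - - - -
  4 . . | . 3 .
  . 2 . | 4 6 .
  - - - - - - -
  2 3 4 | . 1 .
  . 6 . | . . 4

Step 1. [r3c3∈{1,5,6}] across row 3, 6 lands solely at r3c3 ⇒ r3c3=6.
Step 2. [r6c4∈{2,3,5}] r6c4 is the only open cell in row 6 admitting 3 ⇒ r6c4=3.
Step 3. [r1c5∈{2,4}] 4 has one home in col 5: r1c5, so r1c5=4.
Step 4. [r1c6∈{2,6}] across row 1, 2 lands solely at r1c6, so r1c6=2.
Step 5. [r1c2∈{5}] r1c2 is down to just 5 ⇒ r1c2=5.
Step 6. [r3c2∈{1}] r3c2 is down to just 1, so r3c2=1.
Step 7. [r4c3∈{5}] r4c3 has the single candidate 5. So r4c3=5.
Step 8. [r3c6∈{5}] r3c6 is down to just 5. So r3c6=5.
Step 9. [r2c4∈{6}] r2c4 is down to just 6. So r2c4=6.
Step 10. [r2c1∈{1}] r2c1 is down to just 1. So r2c1=1.
Step 11. [r4c1∈{3}] r4c1 is down to just 3. So r4c1=3.
Step 12. [r5c6∈{6}] r5c6 is down to just 6. So r5c6=6.
Step 13. [r4c6∈{1}] r4c6 has the single candidate 1 ⇒ r4c6=1.
Step 14. [r6c1∈{5}] r6c1's peers cover all but 5. So r6c1=5.
Step 15. [r3c4∈{2}] r3c4 has the single candidate 2, so r3c4=2.
Step 16. [r5c4∈{5}] r5c4 is down to just 5. So r5c4=5.
Step 17. [r2c3∈{2}] r2c3 is down to just 2, so r2c3=2.
Step 18. [r6c3∈{1}] nothing but 1 survives at r6c3 ⇒ r6c3=1.
Step 19. [r6c5∈{2}] r6c5 has the single candidate 2, so r6c5=2.
Step 20. [r1c1∈{6}] only 6 remains possible at r1c1, so r1c1=6.
Step 21. [r2c2∈{4}] only 4 remains possible at r2c2. So r2c2=4.

Answer: 6 5 3 1 4 2 / 1 4 2 6 5 3 / 4 1 6 2 3 5 / 3 2 5 4 6 1 / 2 3 4 5 1 6 / 5 6 1 3 2 4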